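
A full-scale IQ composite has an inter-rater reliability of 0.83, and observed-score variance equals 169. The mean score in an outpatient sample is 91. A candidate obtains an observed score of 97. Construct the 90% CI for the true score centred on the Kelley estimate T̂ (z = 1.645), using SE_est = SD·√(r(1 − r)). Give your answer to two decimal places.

SD = √169 = 13.0000
T̂ = 0.8300(97) + 0.1700(91) ≈ 95.9800
SE_est = 13.0000·√[r(1 − r)] ≈ 4.8832
90% CI: 95.9800 ± 8.0329 ≈ (87.9471, 104.0129)

[87.95, 104.01]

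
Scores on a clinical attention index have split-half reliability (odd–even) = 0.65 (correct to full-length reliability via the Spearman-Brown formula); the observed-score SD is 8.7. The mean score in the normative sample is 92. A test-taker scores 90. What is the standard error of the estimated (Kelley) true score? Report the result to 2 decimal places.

Full-length reliability (Spearman-Brown) = 2(0.65)/(1+0.65) ≈ 0.78788
SE_est = SD × √(r(1 − r)) = 8.70000 × √0.16713 ≈ 8.70000 × 0.40881 ≈ 3.55665

3.56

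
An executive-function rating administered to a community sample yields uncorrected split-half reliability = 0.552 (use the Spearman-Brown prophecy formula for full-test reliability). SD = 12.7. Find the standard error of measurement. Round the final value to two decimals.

Spearman-Brown: r = 2(0.552) / (1 + 0.552) = 1.1040 / 1.5520 ≈ 0.7113
SEM = 12.7000·√(1 − 0.7113) ≈ 6.8233

6.82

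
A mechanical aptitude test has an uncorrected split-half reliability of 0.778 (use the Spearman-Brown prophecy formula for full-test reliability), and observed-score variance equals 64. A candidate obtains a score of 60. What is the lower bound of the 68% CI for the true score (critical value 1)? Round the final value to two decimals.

57.17

SD = √64 = 8.0000
Full-length reliability (Spearman-Brown) = 2(0.778)/(1+0.778) ≈ 0.8751
The standard error of measurement is 8.0000×√(1 − 0.8751) ≈ 8.0000×0.3534 ≈ 2.8268.
1 × SEM ≈ 2.8268
Lower bound: 60 − 2.8268 = 57.1732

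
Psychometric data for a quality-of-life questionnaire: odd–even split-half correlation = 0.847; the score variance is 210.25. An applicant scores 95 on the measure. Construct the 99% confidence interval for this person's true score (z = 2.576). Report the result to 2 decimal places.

[84.25, 105.75]

σ = 210.25^(1/2) = 14.500
Spearman-Brown: r = 2(0.847) / (1 + 0.847) = 1.694 / 1.847 ≈ 0.917
SEM = 14.500 · √(1 − 0.917) = 14.500 · √0.083 ≈ 14.500 · 0.288 ≈ 4.173
Half-width = 2.576·4.173 ≈ 10.750
Interval: (84.250, 105.750)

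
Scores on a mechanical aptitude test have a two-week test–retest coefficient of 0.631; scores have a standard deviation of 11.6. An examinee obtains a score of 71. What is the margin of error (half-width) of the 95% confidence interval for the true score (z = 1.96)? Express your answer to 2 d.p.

13.81

SEM = 11.6000 × √(1 − 0.6310) = 11.6000 × √0.3690 ≈ 11.6000 × 0.6075 ≈ 7.0465
Half-width = 1.96×7.0465 ≈ 13.8111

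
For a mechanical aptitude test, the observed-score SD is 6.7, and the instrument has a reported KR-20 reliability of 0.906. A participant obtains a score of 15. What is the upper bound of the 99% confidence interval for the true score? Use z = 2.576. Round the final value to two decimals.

SEM = 6.700 × √(1 − 0.906) = 6.700 × √0.094 ≈ 6.700 × 0.307 ≈ 2.054
Margin = 2.576 × 2.054 ≈ 5.292
Upper limit = 15 + 5.292 ≈ 20.292

20.29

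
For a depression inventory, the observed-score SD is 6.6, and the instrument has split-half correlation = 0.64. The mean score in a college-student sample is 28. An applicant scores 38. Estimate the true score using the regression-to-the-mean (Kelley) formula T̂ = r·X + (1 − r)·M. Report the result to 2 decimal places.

35.80

r_full = 2·0.64 / (1 + 0.64) ≈ 0.7805
T̂ = 0.7805(38) + 0.2195(28) ≈ 35.8049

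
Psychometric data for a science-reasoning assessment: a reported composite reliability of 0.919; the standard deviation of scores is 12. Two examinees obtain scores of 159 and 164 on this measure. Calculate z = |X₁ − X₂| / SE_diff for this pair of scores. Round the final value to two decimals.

The standard error of measurement is 12.0000*√(1 − 0.9190) ≈ 12.0000*0.2846 ≈ 3.4153.
SE_diff = √2 * SEM ≈ 4.8299
z = 5 / 4.8299 ≈ 1.0352

1.04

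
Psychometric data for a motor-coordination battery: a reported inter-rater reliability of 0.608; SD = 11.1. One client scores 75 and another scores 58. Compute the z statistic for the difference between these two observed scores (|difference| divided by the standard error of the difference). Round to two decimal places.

1.73

SEM = 11.1000 × √(1 − 0.6080) = 11.1000 × √0.3920 ≃ 11.1000 × 0.6261 ≃ 6.9497
SE_diff = SEM × √2 ≃ 6.9497 × 1.4142 ≃ 9.8284
z = |75 − 58| / 9.8284 = 17 / 9.8284 ≃ 1.7297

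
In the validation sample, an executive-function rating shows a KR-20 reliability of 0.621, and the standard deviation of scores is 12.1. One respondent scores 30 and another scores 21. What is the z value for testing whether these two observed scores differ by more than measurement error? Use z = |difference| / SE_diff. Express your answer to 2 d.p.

0.85

SEM = 12.1000 × √(1 − 0.6210) = 12.1000 × √0.3790 ≈ 12.1000 × 0.6156 ≈ 7.4491
SE_diff = √2 × SEM ≈ 10.5346
z = |30 − 21| / 10.5346 = 9 / 10.5346 ≈ 0.8543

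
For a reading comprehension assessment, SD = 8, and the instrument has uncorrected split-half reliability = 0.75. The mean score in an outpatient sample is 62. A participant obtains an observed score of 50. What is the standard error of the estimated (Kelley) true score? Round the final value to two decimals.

r_full = 2·0.75 / (1 + 0.75) ≈ 0.8571
SE_est = SD × √(r(1 − r)) = 8.0000 × √0.1224 ≈ 8.0000 × 0.3499 ≈ 2.7994

2.80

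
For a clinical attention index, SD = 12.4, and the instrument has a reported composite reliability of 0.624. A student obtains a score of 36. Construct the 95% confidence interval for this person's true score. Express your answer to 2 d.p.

[21.10, 50.90]

SEM = 12.400 * √(1 − 0.624) = 12.400 * √0.376 ≃ 12.400 * 0.613 ≃ 7.604
Margin = 1.96 * 7.604 ≃ 14.903
CI = 36 ± 14.903 → [21.097, 50.903]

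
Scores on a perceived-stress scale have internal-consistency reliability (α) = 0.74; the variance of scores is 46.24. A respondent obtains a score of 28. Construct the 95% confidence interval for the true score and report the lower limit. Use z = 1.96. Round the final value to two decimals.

σ = 46.24^(1/2) = 6.8000
SEM = 6.8000 * √(1 − 0.7400) = 6.8000 * √0.2600 ≈ 6.8000 * 0.5099 ≈ 3.4673
1.96 * SEM ≈ 6.7960
Lower bound: 28 − 6.7960 = 21.2040

21.20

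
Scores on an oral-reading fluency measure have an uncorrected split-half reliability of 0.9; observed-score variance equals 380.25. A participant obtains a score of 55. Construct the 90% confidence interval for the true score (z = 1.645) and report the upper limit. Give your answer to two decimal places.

62.36

SD = √380.25 ≈ 19.50000
Spearman-Brown: r = 2(0.9) / (1 + 0.9) = 1.80000 / 1.90000 ≈ 0.94737
SEM = 19.50000 × √(1 − 0.94737) = 19.50000 × √0.05263 ≈ 19.50000 × 0.22942 ≈ 4.47361
Margin = 1.645 × 4.47361 ≈ 7.35908
Upper bound: 55 + 7.35908 = 62.35908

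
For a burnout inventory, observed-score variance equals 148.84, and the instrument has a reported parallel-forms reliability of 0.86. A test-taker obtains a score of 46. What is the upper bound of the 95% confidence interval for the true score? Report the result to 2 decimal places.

54.95

σ = 148.84^(1/2) = 12.200
SEM = 12.200×√(1 − 0.860) ≈ 4.565
Margin = 1.96 × 4.565 ≈ 8.947
Upper limit = 46 + 8.947 ≈ 54.947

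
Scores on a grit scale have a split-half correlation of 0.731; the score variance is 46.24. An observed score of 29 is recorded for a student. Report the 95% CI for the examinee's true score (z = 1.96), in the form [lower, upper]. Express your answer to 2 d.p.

σ = 46.24^(1/2) = 6.8000
Spearman-Brown: r = 2(0.731) / (1 + 0.731) = 1.4620 / 1.7310 ≈ 0.8446
The standard error of measurement is 6.8000·√(1 − 0.8446) ≈ 6.8000·0.3942 ≈ 2.6806.
Half-width = 1.96·2.6806 ≈ 5.2540
95% CI: 29 ± 5.2540 = [23.7460, 34.2540]

[23.75, 34.25]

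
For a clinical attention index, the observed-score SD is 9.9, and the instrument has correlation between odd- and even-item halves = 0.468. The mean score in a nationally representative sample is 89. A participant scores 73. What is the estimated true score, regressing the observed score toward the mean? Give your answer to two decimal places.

Spearman-Brown: r = 2(0.468) / (1 + 0.468) = 0.9360 / 1.4680 ≃ 0.6376
T̂ = r·X + (1 − r)·M = 0.6376*73 + 0.3624*89 ≃ 46.5450 + 32.2534 ≃ 78.7984

78.80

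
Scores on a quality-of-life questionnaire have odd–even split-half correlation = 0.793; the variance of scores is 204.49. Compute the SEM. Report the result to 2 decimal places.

σ = 204.49^(1/2) = 14.300
r_full = 2·0.793 / (1 + 0.793) ≈ 0.885
SEM = 14.300*√(1 − 0.885) ≈ 4.859

4.86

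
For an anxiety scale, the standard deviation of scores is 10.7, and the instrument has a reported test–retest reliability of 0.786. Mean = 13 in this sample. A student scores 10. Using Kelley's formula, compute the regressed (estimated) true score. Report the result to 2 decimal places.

10.64

T̂ = r·X + (1 − r)·M = 0.7860·10 + 0.2140·13 = 7.8600 + 2.7820 ≃ 10.6420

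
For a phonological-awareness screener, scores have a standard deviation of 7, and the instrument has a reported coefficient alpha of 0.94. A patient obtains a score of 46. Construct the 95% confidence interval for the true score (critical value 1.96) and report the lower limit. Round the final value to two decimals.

The standard error of measurement is 7.00000·√(1 − 0.94000) ≈ 7.00000·0.24495 ≈ 1.71464.
Margin = 1.96 · 1.71464 ≈ 3.36070
Lower bound: 46 − 3.36070 = 42.63930

42.64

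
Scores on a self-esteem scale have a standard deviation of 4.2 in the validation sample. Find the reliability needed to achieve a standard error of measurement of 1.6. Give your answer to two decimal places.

0.85

r = 1 − (1.6000/4.2)² ≈ 1 − 0.1451 ≈ 0.8549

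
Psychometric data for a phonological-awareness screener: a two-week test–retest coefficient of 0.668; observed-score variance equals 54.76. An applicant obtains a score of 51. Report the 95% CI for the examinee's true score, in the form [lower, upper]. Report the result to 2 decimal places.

[42.64, 59.36]

SD = √54.76 = 7.40000
SEM = 7.40000·√(1 − 0.66800) ≃ 4.26384
Half-width = 1.96·4.26384 ≃ 8.35712
CI = 51 ± 8.35712 → [42.64288, 59.35712]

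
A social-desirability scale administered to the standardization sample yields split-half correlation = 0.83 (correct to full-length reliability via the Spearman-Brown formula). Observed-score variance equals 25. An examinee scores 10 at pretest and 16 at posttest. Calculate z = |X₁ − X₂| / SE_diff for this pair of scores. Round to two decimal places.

2.78

SD = √25 = 5.000
r_full = 2·0.83 / (1 + 0.83) ≈ 0.907
SEM = 5.000×√(1 − 0.907) ≈ 1.524
SE_diff = √2 × SEM ≈ 2.155
z = |10 − 16| / 2.155 = 6 / 2.155 ≈ 2.784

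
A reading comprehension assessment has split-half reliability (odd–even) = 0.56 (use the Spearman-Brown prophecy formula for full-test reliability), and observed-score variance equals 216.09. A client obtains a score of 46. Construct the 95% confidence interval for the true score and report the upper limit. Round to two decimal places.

SD = √216.09 ≈ 14.700
r_full = 2·0.56 / (1 + 0.56) ≈ 0.718
SEM = 14.700·√(1 − 0.718) ≈ 7.807
Half-width = 1.96·7.807 ≈ 15.302
Upper limit = 46 + 15.302 ≈ 61.302

61.30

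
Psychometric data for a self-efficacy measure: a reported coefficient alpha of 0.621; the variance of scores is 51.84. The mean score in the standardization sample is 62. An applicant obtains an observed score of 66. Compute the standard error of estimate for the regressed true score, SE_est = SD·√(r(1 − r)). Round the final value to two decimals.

SD = √51.84 = 7.2000
SE_est = 7.2000*√(0.6210*0.3790) ≃ 3.4930

3.49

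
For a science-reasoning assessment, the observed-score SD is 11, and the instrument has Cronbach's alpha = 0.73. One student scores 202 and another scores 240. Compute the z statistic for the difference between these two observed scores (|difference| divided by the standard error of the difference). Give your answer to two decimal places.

The standard error of measurement is 11.000×√(1 − 0.730) ≃ 11.000×0.520 ≃ 5.716.
SE_diff = SEM × √2 ≃ 5.716 × 1.414 ≃ 8.083
z = 38 / 8.083 ≃ 4.701

4.70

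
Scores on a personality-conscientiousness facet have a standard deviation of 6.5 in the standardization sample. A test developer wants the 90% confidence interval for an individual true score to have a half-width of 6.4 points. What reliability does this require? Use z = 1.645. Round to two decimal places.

0.64

SEM needed = half-width / z = 6.4/1.645 ≃ 3.891
Required reliability = 1 − (SEM/SD)² = 1 − 0.358 ≃ 0.642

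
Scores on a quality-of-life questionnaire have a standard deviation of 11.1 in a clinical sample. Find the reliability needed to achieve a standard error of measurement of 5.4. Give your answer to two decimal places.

r = 1 − (SEM / SD)² = 1 − (5.400 / 11.1)² ≈ 1 − 0.237 ≈ 0.763

0.76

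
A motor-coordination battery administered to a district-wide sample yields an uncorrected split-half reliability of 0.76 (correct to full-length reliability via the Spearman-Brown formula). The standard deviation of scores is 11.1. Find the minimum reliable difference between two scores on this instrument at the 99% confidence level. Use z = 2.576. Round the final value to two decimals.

Spearman-Brown: r = 2(0.76) / (1 + 0.76) = 1.5200 / 1.7600 ≈ 0.8636
SEM = 11.1000 · √(1 − 0.8636) = 11.1000 · √0.1364 ≈ 11.1000 · 0.3693 ≈ 4.0989
SE_diff = SEM · √2 ≈ 4.0989 · 1.4142 ≈ 5.7968
Minimum reliable difference = 2.576 · SE_diff ≈ 2.576 · 5.7968 ≈ 14.9325

14.93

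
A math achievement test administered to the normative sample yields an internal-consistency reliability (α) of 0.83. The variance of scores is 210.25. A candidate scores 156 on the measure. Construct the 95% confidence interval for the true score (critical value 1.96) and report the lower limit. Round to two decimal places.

144.28

σ = 210.25^(1/2) = 14.500
SEM = 14.500×√(1 − 0.830) ≈ 5.979
Margin = 1.96 × 5.979 ≈ 11.718
Lower bound: 156 − 11.718 = 144.282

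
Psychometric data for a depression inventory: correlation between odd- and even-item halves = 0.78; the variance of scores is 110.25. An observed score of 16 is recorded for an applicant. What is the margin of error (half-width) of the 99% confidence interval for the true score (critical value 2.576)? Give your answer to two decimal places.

SD = √110.25 = 10.5000
r_full = 2·0.78 / (1 + 0.78) ≃ 0.8764
SEM = 10.5000·√(1 − 0.8764) ≃ 3.6914
Half-width = 2.576·3.6914 ≃ 9.5090

9.51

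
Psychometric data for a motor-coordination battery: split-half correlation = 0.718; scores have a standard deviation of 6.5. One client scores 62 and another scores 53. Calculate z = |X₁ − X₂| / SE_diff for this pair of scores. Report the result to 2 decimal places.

Spearman-Brown: r = 2(0.718) / (1 + 0.718) = 1.4360 / 1.7180 ≈ 0.8359
SEM = 6.5000*√(1 − 0.8359) ≈ 2.6335
SE_diff = √2 * SEM ≈ 3.7243
z = |62 − 53| / 3.7243 = 9 / 3.7243 ≈ 2.4166

2.42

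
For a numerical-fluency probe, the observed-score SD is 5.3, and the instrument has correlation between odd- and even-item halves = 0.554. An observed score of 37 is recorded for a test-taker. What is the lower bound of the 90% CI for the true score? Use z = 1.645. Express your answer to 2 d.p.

r_full = 2·0.554 / (1 + 0.554) ≈ 0.7130
SEM = 5.3000·√(1 − 0.7130) ≈ 2.8393
1.645 · SEM ≈ 4.6707
Lower limit = 37 − 4.6707 ≈ 32.3293

32.33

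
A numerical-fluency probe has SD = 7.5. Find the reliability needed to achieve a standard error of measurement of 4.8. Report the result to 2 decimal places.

0.59

Required reliability = 1 − (SEM/SD)² = 1 − 0.4096 ≈ 0.5904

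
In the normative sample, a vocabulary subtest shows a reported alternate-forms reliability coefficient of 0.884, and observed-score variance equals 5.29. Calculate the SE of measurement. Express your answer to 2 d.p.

0.78

σ = 5.29^(1/2) = 2.30000
SEM = 2.30000·√(1 − 0.88400) ≈ 0.78335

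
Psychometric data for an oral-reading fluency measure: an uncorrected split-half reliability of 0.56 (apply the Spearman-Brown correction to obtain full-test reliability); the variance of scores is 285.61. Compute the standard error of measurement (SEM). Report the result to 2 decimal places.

8.98

SD = √285.61 = 16.900
Spearman-Brown: r = 2(0.56) / (1 + 0.56) = 1.120 / 1.560 ≈ 0.718
SEM = 16.900×√(1 − 0.718) ≈ 8.975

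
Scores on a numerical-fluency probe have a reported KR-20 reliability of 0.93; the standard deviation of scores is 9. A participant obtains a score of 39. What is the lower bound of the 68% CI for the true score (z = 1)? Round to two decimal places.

SEM = 9.0000·√(1 − 0.9300) ≈ 2.3812
Half-width = 1·2.3812 ≈ 2.3812
Lower bound: 39 − 2.3812 = 36.6188

36.62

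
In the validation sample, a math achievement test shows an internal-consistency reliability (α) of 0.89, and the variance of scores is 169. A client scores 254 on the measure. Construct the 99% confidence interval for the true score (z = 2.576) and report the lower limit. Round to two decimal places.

SD = √169 = 13.000
SEM = 13.000 × √(1 − 0.890) = 13.000 × √0.110 ≈ 13.000 × 0.332 ≈ 4.312
2.576 × SEM ≈ 11.107
Lower bound: 254 − 11.107 = 242.893

242.89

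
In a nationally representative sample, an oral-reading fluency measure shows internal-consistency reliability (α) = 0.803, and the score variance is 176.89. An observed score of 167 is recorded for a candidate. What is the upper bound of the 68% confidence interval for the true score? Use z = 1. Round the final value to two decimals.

σ = 176.89^(1/2) = 13.3000
SEM = 13.3000 · √(1 − 0.8030) = 13.3000 · √0.1970 ≈ 13.3000 · 0.4438 ≈ 5.9032
Half-width = 1·5.9032 ≈ 5.9032
Upper bound: 167 + 5.9032 = 172.9032

172.90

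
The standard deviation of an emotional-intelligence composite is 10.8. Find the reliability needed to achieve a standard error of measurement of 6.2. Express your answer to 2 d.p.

Required reliability = 1 − (SEM/SD)² = 1 − 0.3296 ≃ 0.6704

0.67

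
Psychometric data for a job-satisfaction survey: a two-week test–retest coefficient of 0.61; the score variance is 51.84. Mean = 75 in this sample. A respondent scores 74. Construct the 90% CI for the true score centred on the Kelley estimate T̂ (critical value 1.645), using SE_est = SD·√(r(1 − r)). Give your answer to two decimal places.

SD = √51.84 = 7.200
Estimated true score = 0.610*74 + (1 − 0.610)*75 ≃ 74.390
SE_est = SD * √(r(1 − r)) = 7.200 * √0.238 ≃ 7.200 * 0.488 ≃ 3.512
90% CI: 74.390 ± 5.777 ≃ (68.613, 80.167)

[68.61, 80.17]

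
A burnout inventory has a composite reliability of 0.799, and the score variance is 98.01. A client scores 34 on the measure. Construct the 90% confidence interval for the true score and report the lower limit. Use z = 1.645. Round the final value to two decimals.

SD = √98.01 = 9.9000
SEM = 9.9000 × √(1 − 0.7990) = 9.9000 × √0.2010 ≈ 9.9000 × 0.4483 ≈ 4.4385
Half-width = 1.645×4.4385 ≈ 7.3013
Lower bound: 34 − 7.3013 = 26.6987

26.70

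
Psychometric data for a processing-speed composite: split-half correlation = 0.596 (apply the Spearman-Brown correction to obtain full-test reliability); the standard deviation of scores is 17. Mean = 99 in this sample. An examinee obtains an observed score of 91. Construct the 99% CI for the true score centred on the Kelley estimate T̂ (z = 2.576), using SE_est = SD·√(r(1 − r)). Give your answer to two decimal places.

Full-length reliability (Spearman-Brown) = 2(0.596)/(1+0.596) ≈ 0.747
T̂ = r·X + (1 − r)·M = 0.747×91 + 0.253×99 ≈ 67.965 + 25.060 ≈ 93.025
SE_est = 17.000·√[r(1 − r)] ≈ 7.392
CI = 93.025 ± 2.576 × 7.392 → [73.984, 112.066]

[73.98, 112.07]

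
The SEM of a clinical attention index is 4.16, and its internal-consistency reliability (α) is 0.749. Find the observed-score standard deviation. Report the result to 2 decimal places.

σ = SEM·(1 − r)^(−1/2) ≈ 4.16·1.996 ≈ 8.303

8.30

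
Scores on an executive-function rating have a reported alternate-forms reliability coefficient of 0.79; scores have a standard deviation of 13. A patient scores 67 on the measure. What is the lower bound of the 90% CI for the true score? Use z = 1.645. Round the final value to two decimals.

57.20

The standard error of measurement is 13.000*√(1 − 0.790) ≃ 13.000*0.458 ≃ 5.957.
Half-width = 1.645*5.957 ≃ 9.800
Lower limit = 67 − 9.800 ≃ 57.200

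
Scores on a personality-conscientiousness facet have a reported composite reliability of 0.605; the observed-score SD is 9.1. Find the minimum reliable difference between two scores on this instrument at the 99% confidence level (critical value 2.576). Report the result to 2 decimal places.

20.84

SEM = 9.100 · √(1 − 0.605) = 9.100 · √0.395 ≃ 9.100 · 0.628 ≃ 5.719
SE_diff = SEM · √2 ≃ 5.719 · 1.414 ≃ 8.088
Minimum reliable difference = 2.576 · SE_diff ≃ 2.576 · 8.088 ≃ 20.835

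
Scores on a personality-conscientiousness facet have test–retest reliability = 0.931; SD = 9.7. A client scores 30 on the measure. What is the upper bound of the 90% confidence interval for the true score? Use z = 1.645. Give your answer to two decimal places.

34.19

The standard error of measurement is 9.700·√(1 − 0.931) ≃ 9.700·0.263 ≃ 2.548.
Half-width = 1.645·2.548 ≃ 4.191
Upper bound: 30 + 4.191 = 34.191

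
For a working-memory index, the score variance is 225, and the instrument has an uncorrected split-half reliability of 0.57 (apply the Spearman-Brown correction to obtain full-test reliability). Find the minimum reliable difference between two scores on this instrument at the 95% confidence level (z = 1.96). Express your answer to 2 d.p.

21.76

σ = 225^(1/2) = 15.000
Spearman-Brown: r = 2(0.57) / (1 + 0.57) = 1.140 / 1.570 ≈ 0.726
SEM = 15.000*√(1 − 0.726) ≈ 7.850
SE_diff = SEM * √2 ≈ 7.850 * 1.414 ≈ 11.102
Minimum reliable difference = 1.96 * SE_diff ≈ 1.96 * 11.102 ≈ 21.759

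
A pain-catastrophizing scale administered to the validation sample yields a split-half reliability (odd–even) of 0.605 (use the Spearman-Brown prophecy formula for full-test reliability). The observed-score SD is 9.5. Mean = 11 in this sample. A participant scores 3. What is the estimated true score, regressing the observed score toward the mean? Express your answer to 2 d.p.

Full-length reliability (Spearman-Brown) = 2(0.605)/(1+0.605) ≈ 0.75389
T̂ = 0.75389(3) + 0.24611(11) ≈ 4.96885

4.97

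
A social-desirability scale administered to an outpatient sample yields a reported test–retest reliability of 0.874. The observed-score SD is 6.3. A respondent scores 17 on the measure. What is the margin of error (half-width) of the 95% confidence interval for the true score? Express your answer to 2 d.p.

SEM = 6.3000 · √(1 − 0.8740) = 6.3000 · √0.1260 ≈ 6.3000 · 0.3550 ≈ 2.2363
Half-width = 1.96·2.2363 ≈ 4.3831

4.38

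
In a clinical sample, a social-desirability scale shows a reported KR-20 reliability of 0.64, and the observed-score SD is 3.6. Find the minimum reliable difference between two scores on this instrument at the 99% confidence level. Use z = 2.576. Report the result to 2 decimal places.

7.87

SEM = 3.600 · √(1 − 0.640) = 3.600 · √0.360 ≈ 3.600 · 0.600 ≈ 2.160
Standard error of the difference = 2.160·√2 ≈ 3.055
Smallest detectable difference = 2.576·3.055 ≈ 7.869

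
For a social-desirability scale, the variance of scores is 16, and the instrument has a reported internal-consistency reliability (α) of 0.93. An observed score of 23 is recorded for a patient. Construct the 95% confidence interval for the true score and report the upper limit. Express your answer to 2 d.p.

σ = 16^(1/2) = 4.0000
The standard error of measurement is 4.0000*√(1 − 0.9300) ≈ 4.0000*0.2646 ≈ 1.0583.
Half-width = 1.96*1.0583 ≈ 2.0743
Upper bound: 23 + 2.0743 = 25.0743

25.07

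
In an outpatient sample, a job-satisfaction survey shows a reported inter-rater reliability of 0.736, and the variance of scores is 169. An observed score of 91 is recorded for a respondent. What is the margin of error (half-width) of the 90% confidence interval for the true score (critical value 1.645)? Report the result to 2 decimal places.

SD = √169 = 13.000
SEM = 13.000*√(1 − 0.736) ≈ 6.680
Margin = 1.645 * 6.680 ≈ 10.988

10.99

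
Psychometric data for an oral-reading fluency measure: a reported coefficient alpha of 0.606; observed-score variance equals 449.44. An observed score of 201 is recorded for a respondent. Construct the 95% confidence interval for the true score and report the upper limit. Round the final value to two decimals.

SD = √449.44 ≈ 21.200
SEM = 21.200·√(1 − 0.606) ≈ 13.307
Half-width = 1.96·13.307 ≈ 26.082
Upper bound: 201 + 26.082 = 227.082

227.08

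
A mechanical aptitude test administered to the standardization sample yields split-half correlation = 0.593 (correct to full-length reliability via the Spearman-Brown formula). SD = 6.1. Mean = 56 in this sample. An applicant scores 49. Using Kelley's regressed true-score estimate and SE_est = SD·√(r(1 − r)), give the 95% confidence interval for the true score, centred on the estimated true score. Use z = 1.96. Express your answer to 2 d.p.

[45.57, 56.00]

Spearman-Brown: r = 2(0.593) / (1 + 0.593) = 1.186 / 1.593 ≃ 0.745
T̂ = r·X + (1 − r)·M = 0.745·49 + 0.255·56 ≃ 36.481 + 14.308 ≃ 50.788
SE_est = SD · √(r(1 − r)) = 6.100 · √0.190 ≃ 6.100 · 0.436 ≃ 2.660
CI = 50.788 ± 1.96 · 2.660 → [45.574, 56.003]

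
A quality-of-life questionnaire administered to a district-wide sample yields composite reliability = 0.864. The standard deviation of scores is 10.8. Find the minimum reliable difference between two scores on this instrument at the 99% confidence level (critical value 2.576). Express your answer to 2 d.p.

14.51

SEM = 10.8000·√(1 − 0.8640) ≈ 3.9828
Standard error of the difference = 3.9828·√2 ≈ 5.6326
Smallest detectable difference = 2.576·5.6326 ≈ 14.5096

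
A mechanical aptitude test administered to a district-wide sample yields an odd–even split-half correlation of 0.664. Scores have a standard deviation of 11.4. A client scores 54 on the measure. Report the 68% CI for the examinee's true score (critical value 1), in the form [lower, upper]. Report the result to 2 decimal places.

[48.88, 59.12]

Spearman-Brown: r = 2(0.664) / (1 + 0.664) = 1.328 / 1.664 ≈ 0.798
SEM = 11.400 * √(1 − 0.798) = 11.400 * √0.202 ≈ 11.400 * 0.449 ≈ 5.123
Margin = 1 * 5.123 ≈ 5.123
Interval: (48.877, 59.123)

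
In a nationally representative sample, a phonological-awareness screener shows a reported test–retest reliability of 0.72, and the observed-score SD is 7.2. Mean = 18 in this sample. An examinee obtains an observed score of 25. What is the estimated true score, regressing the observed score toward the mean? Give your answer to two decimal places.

23.04

Estimated true score = 0.7200*25 + (1 − 0.7200)*18 ≈ 23.0400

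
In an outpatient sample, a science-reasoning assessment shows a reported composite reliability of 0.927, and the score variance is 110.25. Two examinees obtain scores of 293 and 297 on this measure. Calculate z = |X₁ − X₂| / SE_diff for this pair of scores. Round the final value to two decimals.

SD = √110.25 = 10.5000
SEM = 10.5000 · √(1 − 0.9270) = 10.5000 · √0.0730 ≈ 10.5000 · 0.2702 ≈ 2.8369
SE_diff = SEM · √2 ≈ 2.8369 · 1.4142 ≈ 4.0120
z = |293 − 297| / 4.0120 = 4 / 4.0120 ≈ 0.9970

1.00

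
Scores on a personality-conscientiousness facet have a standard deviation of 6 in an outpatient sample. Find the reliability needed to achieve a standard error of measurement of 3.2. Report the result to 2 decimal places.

0.72

Required reliability = 1 − (SEM/SD)² = 1 − 0.284 ≃ 0.716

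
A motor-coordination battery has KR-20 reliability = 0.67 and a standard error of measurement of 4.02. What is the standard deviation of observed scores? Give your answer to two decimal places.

7.00

σ = SEM·(1 − r)^(−1/2) ≃ 4.02*1.741 ≃ 6.998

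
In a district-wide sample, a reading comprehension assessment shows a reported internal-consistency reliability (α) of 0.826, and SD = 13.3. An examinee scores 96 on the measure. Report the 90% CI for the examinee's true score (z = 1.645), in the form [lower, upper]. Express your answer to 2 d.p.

The standard error of measurement is 13.3000·√(1 − 0.8260) ≈ 13.3000·0.4171 ≈ 5.5479.
1.645 · SEM ≈ 9.1262
CI = 96 ± 9.1262 → [86.8738, 105.1262]

[86.87, 105.13]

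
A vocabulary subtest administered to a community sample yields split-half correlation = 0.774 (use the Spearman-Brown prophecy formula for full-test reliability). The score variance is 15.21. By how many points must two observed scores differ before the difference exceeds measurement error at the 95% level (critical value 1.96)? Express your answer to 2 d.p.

SD = √15.21 = 3.900
r_full = 2·0.774 / (1 + 0.774) ≈ 0.873
The standard error of measurement is 3.900·√(1 − 0.873) ≈ 3.900·0.357 ≈ 1.392.
Standard error of the difference = 1.392·√2 ≈ 1.969
Minimum reliable difference = 1.96 · SE_diff ≈ 1.96 · 1.969 ≈ 3.858

3.86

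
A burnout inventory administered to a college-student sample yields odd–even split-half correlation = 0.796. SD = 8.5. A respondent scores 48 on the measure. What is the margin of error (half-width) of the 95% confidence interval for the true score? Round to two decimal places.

5.61

r_full = 2·0.796 / (1 + 0.796) ≃ 0.8864
SEM = 8.5000·√(1 − 0.8864) ≃ 2.8647
Half-width = 1.96·2.8647 ≃ 5.6148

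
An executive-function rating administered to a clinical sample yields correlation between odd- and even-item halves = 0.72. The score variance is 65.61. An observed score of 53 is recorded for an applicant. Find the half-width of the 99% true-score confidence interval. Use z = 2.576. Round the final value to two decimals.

SD = √65.61 ≈ 8.100
Full-length reliability (Spearman-Brown) = 2(0.72)/(1+0.72) ≈ 0.837
SEM = 8.100*√(1 − 0.837) ≈ 3.268
Margin = 2.576 * 3.268 ≈ 8.419

8.42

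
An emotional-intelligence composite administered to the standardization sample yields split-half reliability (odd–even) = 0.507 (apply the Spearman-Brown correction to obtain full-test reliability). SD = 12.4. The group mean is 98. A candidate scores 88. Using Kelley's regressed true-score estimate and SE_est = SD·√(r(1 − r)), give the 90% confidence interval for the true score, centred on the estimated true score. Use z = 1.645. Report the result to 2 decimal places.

Full-length reliability (Spearman-Brown) = 2(0.507)/(1+0.507) ≈ 0.673
T̂ = r·X + (1 − r)·M = 0.673*88 + 0.327*98 ≈ 59.212 + 32.060 ≈ 91.271
SE_est = 12.400·√[r(1 − r)] ≈ 5.818
CI = 91.271 ± 1.645 * 5.818 → [81.701, 100.842]

[81.70, 100.84]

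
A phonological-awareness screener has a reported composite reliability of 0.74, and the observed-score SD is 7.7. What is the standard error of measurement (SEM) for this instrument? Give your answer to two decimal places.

SEM = 7.70000×√(1 − 0.74000) ≈ 3.92625

3.93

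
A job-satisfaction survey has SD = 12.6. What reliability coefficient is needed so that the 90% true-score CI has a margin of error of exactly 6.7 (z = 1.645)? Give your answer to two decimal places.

Required SEM = 6.7 / 1.645 ≈ 4.073
r = 1 − (SEM / SD)² = 1 − (4.073 / 12.6)² ≈ 1 − 0.104 ≈ 0.896

0.90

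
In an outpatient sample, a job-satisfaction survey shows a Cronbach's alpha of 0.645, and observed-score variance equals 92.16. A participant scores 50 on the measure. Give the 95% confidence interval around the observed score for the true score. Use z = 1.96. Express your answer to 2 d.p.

[38.79, 61.21]

SD = √92.16 = 9.600
SEM = 9.600·√(1 − 0.645) ≈ 5.720
Margin = 1.96 · 5.720 ≈ 11.211
CI = 50 ± 11.211 → [38.789, 61.211]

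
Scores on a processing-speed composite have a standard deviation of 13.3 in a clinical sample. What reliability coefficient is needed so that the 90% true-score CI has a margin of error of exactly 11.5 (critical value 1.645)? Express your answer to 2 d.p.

SEM needed = half-width / z = 11.5/1.645 ≈ 6.99088
r = 1 − (6.99088/13.3)² ≈ 1 − 0.27629 ≈ 0.72371

0.72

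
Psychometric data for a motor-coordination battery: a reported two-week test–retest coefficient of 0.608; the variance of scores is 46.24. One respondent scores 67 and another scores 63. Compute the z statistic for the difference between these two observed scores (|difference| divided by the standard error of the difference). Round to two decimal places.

SD = √46.24 = 6.800
SEM = 6.800×√(1 − 0.608) ≈ 4.257
SE_diff = √2 × SEM ≈ 6.021
z = 4 / 6.021 ≈ 0.664

0.66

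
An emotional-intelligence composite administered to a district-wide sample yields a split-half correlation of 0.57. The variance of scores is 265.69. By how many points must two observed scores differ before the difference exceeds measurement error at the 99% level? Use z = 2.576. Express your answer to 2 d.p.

SD = √265.69 = 16.3000
Full-length reliability (Spearman-Brown) = 2(0.57)/(1+0.57) ≃ 0.7261
SEM = 16.3000 * √(1 − 0.7261) = 16.3000 * √0.2739 ≃ 16.3000 * 0.5233 ≃ 8.5305
Standard error of the difference = 8.5305·√2 ≃ 12.0639
Smallest detectable difference = 2.576*12.0639 ≃ 31.0766

31.08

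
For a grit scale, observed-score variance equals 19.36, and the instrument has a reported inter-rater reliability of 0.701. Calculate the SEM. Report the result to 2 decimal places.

2.41

SD = √19.36 ≈ 4.400
The standard error of measurement is 4.400·√(1 − 0.701) ≈ 4.400·0.547 ≈ 2.406.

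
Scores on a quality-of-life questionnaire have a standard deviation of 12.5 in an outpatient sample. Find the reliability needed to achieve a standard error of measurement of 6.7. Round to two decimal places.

r = 1 − (SEM / SD)² = 1 − (6.700 / 12.5)² ≈ 1 − 0.287 ≈ 0.713

0.71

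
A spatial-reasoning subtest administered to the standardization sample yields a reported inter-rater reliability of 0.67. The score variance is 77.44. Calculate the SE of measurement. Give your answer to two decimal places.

σ = 77.44^(1/2) = 8.8000
SEM = 8.8000 * √(1 − 0.6700) = 8.8000 * √0.3300 ≃ 8.8000 * 0.5745 ≃ 5.0552

5.06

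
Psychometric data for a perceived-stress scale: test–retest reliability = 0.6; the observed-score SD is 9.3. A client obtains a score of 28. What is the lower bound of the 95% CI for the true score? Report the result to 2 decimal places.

The standard error of measurement is 9.300*√(1 − 0.600) ≈ 9.300*0.632 ≈ 5.882.
Half-width = 1.96*5.882 ≈ 11.528
Lower limit = 28 − 11.528 ≈ 16.472

16.47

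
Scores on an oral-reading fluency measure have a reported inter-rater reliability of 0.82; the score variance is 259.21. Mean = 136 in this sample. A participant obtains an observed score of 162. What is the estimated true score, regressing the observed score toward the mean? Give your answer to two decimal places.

157.32

T̂ = 0.8200(162) + 0.1800(136) ≃ 157.3200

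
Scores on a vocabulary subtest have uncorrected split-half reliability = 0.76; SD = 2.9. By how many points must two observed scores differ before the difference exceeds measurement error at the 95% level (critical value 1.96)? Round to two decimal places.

Spearman-Brown: r = 2(0.76) / (1 + 0.76) = 1.520 / 1.760 ≈ 0.864
SEM = 2.900·√(1 − 0.864) ≈ 1.071
SE_diff = √2 · SEM ≈ 1.514
Minimum reliable difference = 1.96 · SE_diff ≈ 1.96 · 1.514 ≈ 2.968

2.97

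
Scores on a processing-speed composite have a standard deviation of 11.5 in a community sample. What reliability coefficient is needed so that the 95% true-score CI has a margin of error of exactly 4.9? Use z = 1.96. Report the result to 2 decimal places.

Required SEM = 4.9 / 1.96 ≈ 2.500
r = 1 − (2.500/11.5)² ≈ 1 − 0.047 ≈ 0.953

0.95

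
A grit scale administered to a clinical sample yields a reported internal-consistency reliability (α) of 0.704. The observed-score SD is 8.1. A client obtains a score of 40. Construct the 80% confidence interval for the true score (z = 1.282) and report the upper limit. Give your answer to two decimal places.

45.65

SEM = 8.10000 × √(1 − 0.70400) = 8.10000 × √0.29600 ≈ 8.10000 × 0.54406 ≈ 4.40688
Margin = 1.282 × 4.40688 ≈ 5.64962
Upper bound: 40 + 5.64962 = 45.64962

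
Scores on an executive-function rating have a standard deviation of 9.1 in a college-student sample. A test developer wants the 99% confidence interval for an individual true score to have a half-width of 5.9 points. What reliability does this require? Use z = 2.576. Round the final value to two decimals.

SEM needed = half-width / z = 5.9/2.576 ≈ 2.29037
Required reliability = 1 − (SEM/SD)² = 1 − 0.06335 ≈ 0.93665

0.94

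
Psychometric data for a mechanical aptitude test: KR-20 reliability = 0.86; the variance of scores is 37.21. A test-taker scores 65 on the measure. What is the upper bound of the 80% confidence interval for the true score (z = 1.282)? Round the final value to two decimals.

SD = √37.21 = 6.100
SEM = 6.100 × √(1 − 0.860) = 6.100 × √0.140 ≈ 6.100 × 0.374 ≈ 2.282
1.282 × SEM ≈ 2.926
Upper bound: 65 + 2.926 = 67.926

67.93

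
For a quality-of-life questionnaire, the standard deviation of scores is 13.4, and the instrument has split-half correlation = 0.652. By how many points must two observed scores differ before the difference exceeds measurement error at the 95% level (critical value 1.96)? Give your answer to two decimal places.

r_full = 2·0.652 / (1 + 0.652) ≃ 0.789
SEM = 13.400·√(1 − 0.789) ≃ 6.150
SE_diff = SEM · √2 ≃ 6.150 · 1.414 ≃ 8.698
Smallest detectable difference = 1.96·8.698 ≃ 17.047

17.05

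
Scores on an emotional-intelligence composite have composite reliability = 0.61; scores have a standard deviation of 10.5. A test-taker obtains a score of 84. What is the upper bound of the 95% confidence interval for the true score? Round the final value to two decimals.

96.85

The standard error of measurement is 10.500·√(1 − 0.610) ≈ 10.500·0.624 ≈ 6.557.
1.96 · SEM ≈ 12.852
Upper bound: 84 + 12.852 = 96.852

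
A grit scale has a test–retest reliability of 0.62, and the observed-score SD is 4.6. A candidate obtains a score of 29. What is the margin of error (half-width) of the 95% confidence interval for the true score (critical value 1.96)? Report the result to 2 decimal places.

5.56

SEM = 4.6000 · √(1 − 0.6200) = 4.6000 · √0.3800 ≃ 4.6000 · 0.6164 ≃ 2.8356
1.96 · SEM ≃ 5.5578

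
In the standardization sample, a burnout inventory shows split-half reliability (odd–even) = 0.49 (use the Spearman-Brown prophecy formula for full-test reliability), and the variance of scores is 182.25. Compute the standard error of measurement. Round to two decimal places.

SD = √182.25 = 13.500
Spearman-Brown: r = 2(0.49) / (1 + 0.49) = 0.980 / 1.490 ≈ 0.658
SEM = 13.500 × √(1 − 0.658) = 13.500 × √0.342 ≈ 13.500 × 0.585 ≈ 7.898

7.90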